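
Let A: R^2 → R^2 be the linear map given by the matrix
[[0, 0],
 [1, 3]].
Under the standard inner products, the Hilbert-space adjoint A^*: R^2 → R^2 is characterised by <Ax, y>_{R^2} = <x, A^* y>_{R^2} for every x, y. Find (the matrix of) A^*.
A^* = A^T =
[[0, 1],
 [0, 3]]

For real matrices with standard dot products, the defining identity <Ax, y> = <x, A^* y> gives (Ax)^T y = x^T (A^*) y, i.e. x^T A^T y = x^T (A^*) y. Since this holds for all x, y, we must have A^* = A^T. Therefore
A^* =
[[0, 1],
 [0, 3]].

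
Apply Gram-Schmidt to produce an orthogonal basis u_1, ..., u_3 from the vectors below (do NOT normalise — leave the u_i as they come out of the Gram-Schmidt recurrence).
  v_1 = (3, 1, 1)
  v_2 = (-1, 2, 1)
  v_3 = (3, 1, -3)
Orthogonal basis:
  u_1 = (3, 1, 1)
  u_2 = (-1, 2, 1)
  u_3 = (14/33, 56/33, -98/33)

Apply the Gram-Schmidt recurrence
  u_1 = v_1
  u_i = v_i − Σ_{j<i} ((v_i · u_j) / (u_j · u_j)) · u_j.

Step by step this gives:
  u_1 = (3, 1, 1)
  u_2 = (-1, 2, 1)
  u_3 = (14/33, 56/33, -98/33)

Orthogonality check:
  u_2 · u_1 = 0 (should be 0)
  u_3 · u_1 = 0 (should be 0)
  u_3 · u_2 = 0 (should be 0)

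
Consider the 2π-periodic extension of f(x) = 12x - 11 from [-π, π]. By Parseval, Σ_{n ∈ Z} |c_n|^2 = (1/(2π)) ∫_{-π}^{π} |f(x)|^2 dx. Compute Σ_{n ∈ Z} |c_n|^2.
Σ |c_n|^2 = 48π^2 + 121

Expand and integrate term by term over [-π, π]:
  ∫ (12x)^2 dx = 144·(2π^3/3); ∫ 2·12·(-11)·x dx = 0 (odd integrand); ∫ (-11)^2 dx = 121·2π.
So (1/(2π)) ∫_{-π}^{π} (12x - 11)^2 dx = 144π^2/3 + 121 = 48π^2 + 121.
Parseval ⇒ Σ |c_n|^2 = 48π^2 + 121.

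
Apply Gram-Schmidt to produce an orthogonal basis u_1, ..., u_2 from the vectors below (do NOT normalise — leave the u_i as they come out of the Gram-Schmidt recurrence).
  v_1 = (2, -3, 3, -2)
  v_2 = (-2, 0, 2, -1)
Orthogonal basis:
  u_1 = (2, -3, 3, -2)
  u_2 = (-30/13, 6/13, 20/13, -9/13)

Apply the Gram-Schmidt recurrence
  u_1 = v_1
  u_i = v_i − Σ_{j<i} ((v_i · u_j) / (u_j · u_j)) · u_j.

Step by step this gives:
  u_1 = (2, -3, 3, -2)
  u_2 = (-30/13, 6/13, 20/13, -9/13)

Orthogonality check:
  u_2 · u_1 = 0 (should be 0)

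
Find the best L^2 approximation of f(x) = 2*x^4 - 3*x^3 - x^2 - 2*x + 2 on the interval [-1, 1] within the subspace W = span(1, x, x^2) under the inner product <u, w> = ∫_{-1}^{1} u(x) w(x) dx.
g(x) = 5*x^2/7 - 19*x/5 + 64/35

The best approximation g ∈ W is the orthogonal projection of f onto W. Writing g = a_0 + a_1 x + a_2 x^2, the coefficients solve the normal equations G · a = b where
  G_{ij} = <φ_i, φ_j> and b_i = <f, φ_i>, with φ_0 = 1, φ_1 = x, φ_2 = x^2.
G =
  [2, 0, 2/3]
  [0, 2/3, 0]
  [2/3, 0, 2/5],
b = (62/15, -38/15, 158/105).
Solving gives a_0 = 64/35, a_1 = -19/5, a_2 = 5/7, so
  g(x) = 5*x^2/7 - 19*x/5 + 64/35.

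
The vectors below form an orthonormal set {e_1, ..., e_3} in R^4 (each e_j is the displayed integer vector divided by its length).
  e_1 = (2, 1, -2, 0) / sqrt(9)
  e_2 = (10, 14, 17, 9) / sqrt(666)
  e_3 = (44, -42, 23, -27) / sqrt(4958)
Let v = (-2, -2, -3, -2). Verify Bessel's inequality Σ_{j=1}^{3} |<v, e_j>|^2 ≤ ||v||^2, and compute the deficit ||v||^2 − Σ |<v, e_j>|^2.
Σ |<v, e_j>|^2 = 1382/67; ||v||^2 = 21; deficit = 25/67

Write each e_j = u_j / sqrt(<u_j, u_j>) where u_j is the displayed integer vector. Then <v, e_j> = <v, u_j> / sqrt(<u_j, u_j>), so |<v, e_j>|^2 = <v, u_j>^2 / <u_j, u_j>.
Coefficients: <v, e_1> = 0/sqrt(9), <v, e_2> = -117/sqrt(666), <v, e_3> = -19/sqrt(4958).
Square and sum: Σ |<v, e_j>|^2 = 1382/67.
Compute ||v||^2 = v·v = 21.
Deficit = 21 − 1382/67 = 25/67 ≥ 0, confirming Bessel's inequality. (The deficit equals ||v − Σ <v,e_j> e_j||^2, the squared distance from v to span{e_j}.)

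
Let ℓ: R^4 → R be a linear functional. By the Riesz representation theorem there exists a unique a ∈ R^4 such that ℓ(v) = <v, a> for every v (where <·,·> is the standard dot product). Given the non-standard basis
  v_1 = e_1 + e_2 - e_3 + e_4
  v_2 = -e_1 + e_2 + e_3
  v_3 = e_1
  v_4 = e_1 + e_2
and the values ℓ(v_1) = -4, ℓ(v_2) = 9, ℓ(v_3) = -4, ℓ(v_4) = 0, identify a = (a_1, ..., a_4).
a = (-4, 4, 1, -3)

Write a = (a_1, ..., a_4) in the standard basis. For each basis vector v_i, ℓ(v_i) = <v_i, a> is a linear equation in the a_j's. Collect the n equations into a matrix system V a = ℓ, where row i of V is v_i (expressed in the standard basis). Since V is invertible (lower-triangular with 1s on the diagonal, up to permutation), solve by back-substitution:
  V =
[[1, 1, -1, 1],
 [-1, 1, 1, 0],
 [1, 0, 0, 0],
 [1, 1, 0, 0]]
  V a = (-4, 9, -4, 0)
Solving gives a = (-4, 4, 1, -3).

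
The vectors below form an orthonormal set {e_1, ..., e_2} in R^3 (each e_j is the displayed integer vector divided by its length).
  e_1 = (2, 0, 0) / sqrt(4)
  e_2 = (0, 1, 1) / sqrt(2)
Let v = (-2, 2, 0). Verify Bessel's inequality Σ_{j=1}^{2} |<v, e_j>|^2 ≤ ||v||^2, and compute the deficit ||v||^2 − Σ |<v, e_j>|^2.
Σ |<v, e_j>|^2 = 6; ||v||^2 = 8; deficit = 2

Write each e_j = u_j / sqrt(<u_j, u_j>) where u_j is the displayed integer vector. Then <v, e_j> = <v, u_j> / sqrt(<u_j, u_j>), so |<v, e_j>|^2 = <v, u_j>^2 / <u_j, u_j>.
Coefficients: <v, e_1> = -4/sqrt(4), <v, e_2> = 2/sqrt(2).
Square and sum: Σ |<v, e_j>|^2 = 6.
Compute ||v||^2 = v·v = 8.
Deficit = 8 − 6 = 2 ≥ 0, confirming Bessel's inequality. (The deficit equals ||v − Σ <v,e_j> e_j||^2, the squared distance from v to span{e_j}.)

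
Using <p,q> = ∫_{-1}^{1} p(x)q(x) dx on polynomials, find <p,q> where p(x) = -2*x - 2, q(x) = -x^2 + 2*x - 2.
<p,q> = 20/3

Expand the product: p(x)·q(x) = 2*x^3 - 2*x^2 + 4.
∫_{-1}^{1} of each monomial x^k gives [2/(k+1) if k even, 0 if k odd]. Integrating term-by-term (or equivalently evaluating the antiderivative F(x) = x^4/2 - 2*x^3/3 + 4*x at the endpoints):
  F(1) − F(−1) = 23/6 − (-17/6) = 20/3.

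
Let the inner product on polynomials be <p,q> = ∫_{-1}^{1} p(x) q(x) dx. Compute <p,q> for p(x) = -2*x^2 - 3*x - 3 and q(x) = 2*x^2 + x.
<p,q> = -38/5

Expand the product: p(x)·q(x) = -4*x^4 - 8*x^3 - 9*x^2 - 3*x.
∫_{-1}^{1} of each monomial x^k gives [2/(k+1) if k even, 0 if k odd]. Integrating term-by-term (or equivalently evaluating the antiderivative F(x) = -4*x^5/5 - 2*x^4 - 3*x^3 - 3*x^2/2 at the endpoints):
  F(1) − F(−1) = -73/10 − (3/10) = -38/5.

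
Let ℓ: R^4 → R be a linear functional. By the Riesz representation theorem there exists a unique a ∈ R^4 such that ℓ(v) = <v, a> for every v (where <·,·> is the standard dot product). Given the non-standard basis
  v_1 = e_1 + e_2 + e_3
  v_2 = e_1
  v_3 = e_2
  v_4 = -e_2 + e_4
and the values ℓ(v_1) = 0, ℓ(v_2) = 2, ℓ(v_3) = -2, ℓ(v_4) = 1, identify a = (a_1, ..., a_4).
a = (2, -2, 0, -1)

Write a = (a_1, ..., a_4) in the standard basis. For each basis vector v_i, ℓ(v_i) = <v_i, a> is a linear equation in the a_j's. Collect the n equations into a matrix system V a = ℓ, where row i of V is v_i (expressed in the standard basis). Since V is invertible (lower-triangular with 1s on the diagonal, up to permutation), solve by back-substitution:
  V =
[[1, 1, 1, 0],
 [1, 0, 0, 0],
 [0, 1, 0, 0],
 [0, -1, 0, 1]]
  V a = (0, 2, -2, 1)
Solving gives a = (2, -2, 0, -1).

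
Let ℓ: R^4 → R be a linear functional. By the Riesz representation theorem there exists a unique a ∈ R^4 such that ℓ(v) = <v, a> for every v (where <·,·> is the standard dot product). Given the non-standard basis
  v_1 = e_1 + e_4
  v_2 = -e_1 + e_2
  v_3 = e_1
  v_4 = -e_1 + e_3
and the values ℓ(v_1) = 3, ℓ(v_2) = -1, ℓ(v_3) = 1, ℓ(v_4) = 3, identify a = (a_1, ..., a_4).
a = (1, 0, 4, 2)

Write a = (a_1, ..., a_4) in the standard basis. For each basis vector v_i, ℓ(v_i) = <v_i, a> is a linear equation in the a_j's. Collect the n equations into a matrix system V a = ℓ, where row i of V is v_i (expressed in the standard basis). Since V is invertible (lower-triangular with 1s on the diagonal, up to permutation), solve by back-substitution:
  V =
[[1, 0, 0, 1],
 [-1, 1, 0, 0],
 [1, 0, 0, 0],
 [-1, 0, 1, 0]]
  V a = (3, -1, 1, 3)
Solving gives a = (1, 0, 4, 2).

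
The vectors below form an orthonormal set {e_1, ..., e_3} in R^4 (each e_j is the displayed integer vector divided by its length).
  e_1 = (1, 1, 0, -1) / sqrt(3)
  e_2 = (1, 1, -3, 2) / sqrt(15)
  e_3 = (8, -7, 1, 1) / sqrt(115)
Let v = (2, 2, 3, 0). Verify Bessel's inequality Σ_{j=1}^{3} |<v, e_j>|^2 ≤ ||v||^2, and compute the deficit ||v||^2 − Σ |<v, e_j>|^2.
Σ |<v, e_j>|^2 = 166/23; ||v||^2 = 17; deficit = 225/23

Write each e_j = u_j / sqrt(<u_j, u_j>) where u_j is the displayed integer vector. Then <v, e_j> = <v, u_j> / sqrt(<u_j, u_j>), so |<v, e_j>|^2 = <v, u_j>^2 / <u_j, u_j>.
Coefficients: <v, e_1> = 4/sqrt(3), <v, e_2> = -5/sqrt(15), <v, e_3> = 5/sqrt(115).
Square and sum: Σ |<v, e_j>|^2 = 166/23.
Compute ||v||^2 = v·v = 17.
Deficit = 17 − 166/23 = 225/23 ≥ 0, confirming Bessel's inequality. (The deficit equals ||v − Σ <v,e_j> e_j||^2, the squared distance from v to span{e_j}.)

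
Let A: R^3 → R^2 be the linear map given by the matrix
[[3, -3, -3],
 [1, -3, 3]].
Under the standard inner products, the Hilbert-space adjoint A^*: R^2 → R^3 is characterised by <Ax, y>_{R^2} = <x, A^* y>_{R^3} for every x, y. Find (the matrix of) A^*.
A^* = A^T =
[[3, 1],
 [-3, -3],
 [-3, 3]]

For real matrices with standard dot products, the defining identity <Ax, y> = <x, A^* y> gives (Ax)^T y = x^T (A^*) y, i.e. x^T A^T y = x^T (A^*) y. Since this holds for all x, y, we must have A^* = A^T. Therefore
A^* =
[[3, 1],
 [-3, -3],
 [-3, 3]].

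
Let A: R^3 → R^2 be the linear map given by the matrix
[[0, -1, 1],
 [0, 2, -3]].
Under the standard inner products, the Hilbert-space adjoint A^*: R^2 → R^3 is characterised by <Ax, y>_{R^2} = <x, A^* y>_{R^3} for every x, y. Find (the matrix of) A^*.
A^* = A^T =
[[0, 0],
 [-1, 2],
 [1, -3]]

For real matrices with standard dot products, the defining identity <Ax, y> = <x, A^* y> gives (Ax)^T y = x^T (A^*) y, i.e. x^T A^T y = x^T (A^*) y. Since this holds for all x, y, we must have A^* = A^T. Therefore
A^* =
[[0, 0],
 [-1, 2],
 [1, -3]].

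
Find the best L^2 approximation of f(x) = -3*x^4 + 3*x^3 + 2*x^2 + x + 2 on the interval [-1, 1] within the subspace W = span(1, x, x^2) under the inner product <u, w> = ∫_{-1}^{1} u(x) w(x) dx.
g(x) = -4*x^2/7 + 14*x/5 + 79/35

The best approximation g ∈ W is the orthogonal projection of f onto W. Writing g = a_0 + a_1 x + a_2 x^2, the coefficients solve the normal equations G · a = b where
  G_{ij} = <φ_i, φ_j> and b_i = <f, φ_i>, with φ_0 = 1, φ_1 = x, φ_2 = x^2.
G =
  [2, 0, 2/3]
  [0, 2/3, 0]
  [2/3, 0, 2/5],
b = (62/15, 28/15, 134/105).
Solving gives a_0 = 79/35, a_1 = 14/5, a_2 = -4/7, so
  g(x) = -4*x^2/7 + 14*x/5 + 79/35.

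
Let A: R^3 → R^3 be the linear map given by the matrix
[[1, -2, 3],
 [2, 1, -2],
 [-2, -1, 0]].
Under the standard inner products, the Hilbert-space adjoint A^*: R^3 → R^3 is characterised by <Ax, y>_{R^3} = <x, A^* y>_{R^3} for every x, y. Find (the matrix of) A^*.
A^* = A^T =
[[1, 2, -2],
 [-2, 1, -1],
 [3, -2, 0]]

For real matrices with standard dot products, the defining identity <Ax, y> = <x, A^* y> gives (Ax)^T y = x^T (A^*) y, i.e. x^T A^T y = x^T (A^*) y. Since this holds for all x, y, we must have A^* = A^T. Therefore
A^* =
[[1, 2, -2],
 [-2, 1, -1],
 [3, -2, 0]].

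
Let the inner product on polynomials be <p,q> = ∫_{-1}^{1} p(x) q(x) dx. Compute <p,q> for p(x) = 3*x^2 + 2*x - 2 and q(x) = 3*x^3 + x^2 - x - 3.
<p,q> = 104/15

Expand the product: p(x)·q(x) = 9*x^5 + 9*x^4 - 7*x^3 - 13*x^2 - 4*x + 6.
∫_{-1}^{1} of each monomial x^k gives [2/(k+1) if k even, 0 if k odd]. Integrating term-by-term (or equivalently evaluating the antiderivative F(x) = 3*x^6/2 + 9*x^5/5 - 7*x^4/4 - 13*x^3/3 - 2*x^2 + 6*x at the endpoints):
  F(1) − F(−1) = 73/60 − (-343/60) = 104/15.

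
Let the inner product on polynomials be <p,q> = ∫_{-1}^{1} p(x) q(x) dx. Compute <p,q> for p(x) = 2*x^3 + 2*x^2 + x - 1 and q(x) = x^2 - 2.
<p,q> = 22/15

Expand the product: p(x)·q(x) = 2*x^5 + 2*x^4 - 3*x^3 - 5*x^2 - 2*x + 2.
∫_{-1}^{1} of each monomial x^k gives [2/(k+1) if k even, 0 if k odd]. Integrating term-by-term (or equivalently evaluating the antiderivative F(x) = x^6/3 + 2*x^5/5 - 3*x^4/4 - 5*x^3/3 - x^2 + 2*x at the endpoints):
  F(1) − F(−1) = -41/60 − (-43/20) = 22/15.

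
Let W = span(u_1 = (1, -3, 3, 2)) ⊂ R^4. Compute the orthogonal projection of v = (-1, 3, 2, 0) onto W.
proj_W(v) = (-4/23, 12/23, -12/23, -8/23)

Set up U = [u_1 | ... | u_1] ∈ R^(4×1). The projector onto W = col(U) is P = U (U^T U)^(-1) U^T.
Compute U^T U =
  [23],
and U^T v = (-4).
Solve U^T U · c = U^T v for the coefficients: c = (-4/23). The projection is proj_W(v) = U c.
Check: (v - proj_W(v)) · u_1 = 0  (should be 0).
Result: proj_W(v) = (-4/23, 12/23, -12/23, -8/23).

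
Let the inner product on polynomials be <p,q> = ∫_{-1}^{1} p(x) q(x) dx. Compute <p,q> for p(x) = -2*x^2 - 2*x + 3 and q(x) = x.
<p,q> = -4/3

Expand the product: p(x)·q(x) = -2*x^3 - 2*x^2 + 3*x.
∫_{-1}^{1} of each monomial x^k gives [2/(k+1) if k even, 0 if k odd]. Integrating term-by-term (or equivalently evaluating the antiderivative F(x) = -x^4/2 - 2*x^3/3 + 3*x^2/2 at the endpoints):
  F(1) − F(−1) = 1/3 − (5/3) = -4/3.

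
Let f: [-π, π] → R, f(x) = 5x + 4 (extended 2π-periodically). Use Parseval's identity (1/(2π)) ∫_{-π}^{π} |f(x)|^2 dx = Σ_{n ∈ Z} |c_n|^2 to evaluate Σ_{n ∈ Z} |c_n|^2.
Σ |c_n|^2 = 25π^2/3 + 16

Expand and integrate term by term over [-π, π]:
  ∫ (5x)^2 dx = 25·(2π^3/3); ∫ 2·5·(4)·x dx = 0 (odd integrand); ∫ 4^2 dx = 16·2π.
So (1/(2π)) ∫_{-π}^{π} (5x + 4)^2 dx = 25π^2/3 + 16 = 25π^2/3 + 16.
Parseval ⇒ Σ |c_n|^2 = 25π^2/3 + 16.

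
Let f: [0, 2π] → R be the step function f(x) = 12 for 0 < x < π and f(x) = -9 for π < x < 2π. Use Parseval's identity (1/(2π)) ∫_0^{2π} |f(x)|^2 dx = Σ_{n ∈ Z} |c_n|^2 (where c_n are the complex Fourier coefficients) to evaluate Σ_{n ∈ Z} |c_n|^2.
Σ |c_n|^2 = 225/2

Parseval equates the L^2 energy of f (normalised by 1/(2π)) with the ℓ^2 sum of its Fourier coefficients: (1/(2π)) ∫_0^{2π} |f|^2 = Σ |c_n|^2.
Compute the left side: (1/(2π)) [∫_0^π 12^2 dx + ∫_π^{2π} (-9)^2 dx] = (1/(2π)) · (144π + 81π) = (144 + 81)/2 = 225/2.
So Σ_{n ∈ Z} |c_n|^2 = 225/2.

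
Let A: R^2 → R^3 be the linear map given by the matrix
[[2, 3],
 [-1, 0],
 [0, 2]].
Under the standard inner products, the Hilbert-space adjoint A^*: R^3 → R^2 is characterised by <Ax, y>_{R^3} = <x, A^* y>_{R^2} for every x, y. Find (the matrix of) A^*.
A^* = A^T =
[[2, -1, 0],
 [3, 0, 2]]

For real matrices with standard dot products, the defining identity <Ax, y> = <x, A^* y> gives (Ax)^T y = x^T (A^*) y, i.e. x^T A^T y = x^T (A^*) y. Since this holds for all x, y, we must have A^* = A^T. Therefore
A^* =
[[2, -1, 0],
 [3, 0, 2]].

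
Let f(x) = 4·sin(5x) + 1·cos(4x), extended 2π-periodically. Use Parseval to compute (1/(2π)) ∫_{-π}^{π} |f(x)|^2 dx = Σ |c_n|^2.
Σ |c_n|^2 = 17/2

Expand |f|^2 and use orthogonality of {sin(nx), cos(mx)} on [-π, π]:
  ∫_{-π}^{π} sin(nx)^2 dx = π, ∫ cos(mx)^2 dx = π, and cross terms integrate to 0.
So ∫_{-π}^{π} f(x)^2 dx = 4^2 · π + 1^2 · π = (16 + 1)π.
Divide by 2π: (16 + 1)/2 = 17/2.
By Parseval, this equals Σ |c_n|^2.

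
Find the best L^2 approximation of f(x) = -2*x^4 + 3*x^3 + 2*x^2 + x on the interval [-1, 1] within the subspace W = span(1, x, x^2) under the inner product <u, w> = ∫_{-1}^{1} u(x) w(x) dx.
g(x) = 2*x^2/7 + 14*x/5 + 6/35

The best approximation g ∈ W is the orthogonal projection of f onto W. Writing g = a_0 + a_1 x + a_2 x^2, the coefficients solve the normal equations G · a = b where
  G_{ij} = <φ_i, φ_j> and b_i = <f, φ_i>, with φ_0 = 1, φ_1 = x, φ_2 = x^2.
G =
  [2, 0, 2/3]
  [0, 2/3, 0]
  [2/3, 0, 2/5],
b = (8/15, 28/15, 8/35).
Solving gives a_0 = 6/35, a_1 = 14/5, a_2 = 2/7, so
  g(x) = 2*x^2/7 + 14*x/5 + 6/35.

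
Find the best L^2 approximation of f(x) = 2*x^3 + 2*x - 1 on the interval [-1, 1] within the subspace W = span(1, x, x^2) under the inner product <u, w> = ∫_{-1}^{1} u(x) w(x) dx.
g(x) = 16*x/5 - 1

The best approximation g ∈ W is the orthogonal projection of f onto W. Writing g = a_0 + a_1 x + a_2 x^2, the coefficients solve the normal equations G · a = b where
  G_{ij} = <φ_i, φ_j> and b_i = <f, φ_i>, with φ_0 = 1, φ_1 = x, φ_2 = x^2.
G =
  [2, 0, 2/3]
  [0, 2/3, 0]
  [2/3, 0, 2/5],
b = (-2, 32/15, -2/3).
Solving gives a_0 = -1, a_1 = 16/5, a_2 = 0, so
  g(x) = 16*x/5 - 1.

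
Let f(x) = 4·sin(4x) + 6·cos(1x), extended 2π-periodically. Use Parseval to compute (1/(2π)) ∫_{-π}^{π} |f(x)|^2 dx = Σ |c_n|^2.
Σ |c_n|^2 = 26

Expand |f|^2 and use orthogonality of {sin(nx), cos(mx)} on [-π, π]:
  ∫_{-π}^{π} sin(nx)^2 dx = π, ∫ cos(mx)^2 dx = π, and cross terms integrate to 0.
So ∫_{-π}^{π} f(x)^2 dx = 4^2 · π + 6^2 · π = (16 + 36)π.
Divide by 2π: (16 + 36)/2 = 26.
By Parseval, this equals Σ |c_n|^2.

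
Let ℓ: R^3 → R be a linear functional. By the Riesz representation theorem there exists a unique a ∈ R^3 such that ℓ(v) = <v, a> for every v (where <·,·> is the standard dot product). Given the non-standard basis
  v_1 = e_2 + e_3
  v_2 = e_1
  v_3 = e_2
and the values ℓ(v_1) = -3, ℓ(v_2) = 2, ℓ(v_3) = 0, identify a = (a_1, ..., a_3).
a = (2, 0, -3)

Write a = (a_1, ..., a_3) in the standard basis. For each basis vector v_i, ℓ(v_i) = <v_i, a> is a linear equation in the a_j's. Collect the n equations into a matrix system V a = ℓ, where row i of V is v_i (expressed in the standard basis). Since V is invertible (lower-triangular with 1s on the diagonal, up to permutation), solve by back-substitution:
  V =
[[0, 1, 1],
 [1, 0, 0],
 [0, 1, 0]]
  V a = (-3, 2, 0)
Solving gives a = (2, 0, -3).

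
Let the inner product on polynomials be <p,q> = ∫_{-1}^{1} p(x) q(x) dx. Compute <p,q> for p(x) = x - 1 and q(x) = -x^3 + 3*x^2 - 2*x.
<p,q> = -56/15

Expand the product: p(x)·q(x) = -x^4 + 4*x^3 - 5*x^2 + 2*x.
∫_{-1}^{1} of each monomial x^k gives [2/(k+1) if k even, 0 if k odd]. Integrating term-by-term (or equivalently evaluating the antiderivative F(x) = -x^5/5 + x^4 - 5*x^3/3 + x^2 at the endpoints):
  F(1) − F(−1) = 2/15 − (58/15) = -56/15.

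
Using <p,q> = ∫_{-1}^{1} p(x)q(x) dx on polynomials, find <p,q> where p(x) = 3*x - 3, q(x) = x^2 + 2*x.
<p,q> = 2

Expand the product: p(x)·q(x) = 3*x^3 + 3*x^2 - 6*x.
∫_{-1}^{1} of each monomial x^k gives [2/(k+1) if k even, 0 if k odd]. Integrating term-by-term (or equivalently evaluating the antiderivative F(x) = 3*x^4/4 + x^3 - 3*x^2 at the endpoints):
  F(1) − F(−1) = -5/4 − (-13/4) = 2.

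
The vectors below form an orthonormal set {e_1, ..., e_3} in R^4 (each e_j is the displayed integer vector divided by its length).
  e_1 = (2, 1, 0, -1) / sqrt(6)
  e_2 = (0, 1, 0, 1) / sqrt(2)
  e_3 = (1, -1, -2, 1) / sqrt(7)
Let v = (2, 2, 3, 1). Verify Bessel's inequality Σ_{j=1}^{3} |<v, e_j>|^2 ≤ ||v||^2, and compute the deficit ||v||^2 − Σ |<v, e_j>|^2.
Σ |<v, e_j>|^2 = 257/21; ||v||^2 = 18; deficit = 121/21

Write each e_j = u_j / sqrt(<u_j, u_j>) where u_j is the displayed integer vector. Then <v, e_j> = <v, u_j> / sqrt(<u_j, u_j>), so |<v, e_j>|^2 = <v, u_j>^2 / <u_j, u_j>.
Coefficients: <v, e_1> = 5/sqrt(6), <v, e_2> = 3/sqrt(2), <v, e_3> = -5/sqrt(7).
Square and sum: Σ |<v, e_j>|^2 = 257/21.
Compute ||v||^2 = v·v = 18.
Deficit = 18 − 257/21 = 121/21 ≥ 0, confirming Bessel's inequality. (The deficit equals ||v − Σ <v,e_j> e_j||^2, the squared distance from v to span{e_j}.)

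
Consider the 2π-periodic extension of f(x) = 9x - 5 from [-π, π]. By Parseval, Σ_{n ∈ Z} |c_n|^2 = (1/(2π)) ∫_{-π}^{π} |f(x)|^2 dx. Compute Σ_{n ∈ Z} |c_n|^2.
Σ |c_n|^2 = 27π^2 + 25

Expand and integrate term by term over [-π, π]:
  ∫ (9x)^2 dx = 81·(2π^3/3); ∫ 2·9·(-5)·x dx = 0 (odd integrand); ∫ (-5)^2 dx = 25·2π.
So (1/(2π)) ∫_{-π}^{π} (9x - 5)^2 dx = 81π^2/3 + 25 = 27π^2 + 25.
Parseval ⇒ Σ |c_n|^2 = 27π^2 + 25.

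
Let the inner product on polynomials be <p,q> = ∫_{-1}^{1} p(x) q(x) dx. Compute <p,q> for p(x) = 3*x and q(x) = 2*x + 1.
<p,q> = 4

Expand the product: p(x)·q(x) = 6*x^2 + 3*x.
∫_{-1}^{1} of each monomial x^k gives [2/(k+1) if k even, 0 if k odd]. Integrating term-by-term (or equivalently evaluating the antiderivative F(x) = 2*x^3 + 3*x^2/2 at the endpoints):
  F(1) − F(−1) = 7/2 − (-1/2) = 4.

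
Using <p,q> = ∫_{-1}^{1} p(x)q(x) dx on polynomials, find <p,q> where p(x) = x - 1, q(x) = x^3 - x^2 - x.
<p,q> = 2/5

Expand the product: p(x)·q(x) = x^4 - 2*x^3 + x.
∫_{-1}^{1} of each monomial x^k gives [2/(k+1) if k even, 0 if k odd]. Integrating term-by-term (or equivalently evaluating the antiderivative F(x) = x^5/5 - x^4/2 + x^2/2 at the endpoints):
  F(1) − F(−1) = 1/5 − (-1/5) = 2/5.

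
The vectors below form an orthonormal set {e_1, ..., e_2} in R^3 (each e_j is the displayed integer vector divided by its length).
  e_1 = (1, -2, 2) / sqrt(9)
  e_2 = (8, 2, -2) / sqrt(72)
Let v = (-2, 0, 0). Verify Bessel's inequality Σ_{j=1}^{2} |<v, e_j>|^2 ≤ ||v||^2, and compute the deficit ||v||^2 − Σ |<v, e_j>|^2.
Σ |<v, e_j>|^2 = 4; ||v||^2 = 4; deficit = 0

Write each e_j = u_j / sqrt(<u_j, u_j>) where u_j is the displayed integer vector. Then <v, e_j> = <v, u_j> / sqrt(<u_j, u_j>), so |<v, e_j>|^2 = <v, u_j>^2 / <u_j, u_j>.
Coefficients: <v, e_1> = -2/sqrt(9), <v, e_2> = -16/sqrt(72).
Square and sum: Σ |<v, e_j>|^2 = 4.
Compute ||v||^2 = v·v = 4.
Deficit = 4 − 4 = 0 ≥ 0, confirming Bessel's inequality. (The deficit equals ||v − Σ <v,e_j> e_j||^2, the squared distance from v to span{e_j}.)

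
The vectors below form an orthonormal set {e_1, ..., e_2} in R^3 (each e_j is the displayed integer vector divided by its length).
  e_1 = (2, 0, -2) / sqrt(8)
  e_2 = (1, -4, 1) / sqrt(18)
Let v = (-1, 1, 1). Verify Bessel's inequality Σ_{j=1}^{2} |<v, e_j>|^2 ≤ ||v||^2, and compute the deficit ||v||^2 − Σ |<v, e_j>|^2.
Σ |<v, e_j>|^2 = 26/9; ||v||^2 = 3; deficit = 1/9

Write each e_j = u_j / sqrt(<u_j, u_j>) where u_j is the displayed integer vector. Then <v, e_j> = <v, u_j> / sqrt(<u_j, u_j>), so |<v, e_j>|^2 = <v, u_j>^2 / <u_j, u_j>.
Coefficients: <v, e_1> = -4/sqrt(8), <v, e_2> = -4/sqrt(18).
Square and sum: Σ |<v, e_j>|^2 = 26/9.
Compute ||v||^2 = v·v = 3.
Deficit = 3 − 26/9 = 1/9 ≥ 0, confirming Bessel's inequality. (The deficit equals ||v − Σ <v,e_j> e_j||^2, the squared distance from v to span{e_j}.)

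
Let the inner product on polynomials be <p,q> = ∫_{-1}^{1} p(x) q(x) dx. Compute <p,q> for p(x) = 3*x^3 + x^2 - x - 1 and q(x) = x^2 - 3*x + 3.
<p,q> = -88/15

Expand the product: p(x)·q(x) = 3*x^5 - 8*x^4 + 5*x^3 + 5*x^2 - 3.
∫_{-1}^{1} of each monomial x^k gives [2/(k+1) if k even, 0 if k odd]. Integrating term-by-term (or equivalently evaluating the antiderivative F(x) = x^6/2 - 8*x^5/5 + 5*x^4/4 + 5*x^3/3 - 3*x at the endpoints):
  F(1) − F(−1) = -71/60 − (281/60) = -88/15.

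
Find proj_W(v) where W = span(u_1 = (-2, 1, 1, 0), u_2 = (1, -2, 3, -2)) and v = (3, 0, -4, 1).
proj_W(v) = (306/107, -39/107, -419/107, 152/107)

Set up U = [u_1 | ... | u_2] ∈ R^(4×2). The projector onto W = col(U) is P = U (U^T U)^(-1) U^T.
Compute U^T U =
  [6, -1]
  [-1, 18],
and U^T v = (-10, -11).
Solve U^T U · c = U^T v for the coefficients: c = (-191/107, -76/107). The projection is proj_W(v) = U c.
Check: (v - proj_W(v)) · u_1 = 0  (should be 0).
Check: (v - proj_W(v)) · u_2 = 0  (should be 0).
Result: proj_W(v) = (306/107, -39/107, -419/107, 152/107).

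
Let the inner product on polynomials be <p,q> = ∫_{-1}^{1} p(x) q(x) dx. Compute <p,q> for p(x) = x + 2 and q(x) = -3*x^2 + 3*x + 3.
<p,q> = 10

Expand the product: p(x)·q(x) = -3*x^3 - 3*x^2 + 9*x + 6.
∫_{-1}^{1} of each monomial x^k gives [2/(k+1) if k even, 0 if k odd]. Integrating term-by-term (or equivalently evaluating the antiderivative F(x) = -3*x^4/4 - x^3 + 9*x^2/2 + 6*x at the endpoints):
  F(1) − F(−1) = 35/4 − (-5/4) = 10.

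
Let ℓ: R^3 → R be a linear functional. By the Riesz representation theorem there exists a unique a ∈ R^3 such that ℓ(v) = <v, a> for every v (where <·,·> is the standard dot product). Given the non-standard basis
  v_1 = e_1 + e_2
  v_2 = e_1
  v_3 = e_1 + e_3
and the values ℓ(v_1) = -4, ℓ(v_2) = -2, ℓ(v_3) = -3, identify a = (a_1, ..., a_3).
a = (-2, -2, -1)

Write a = (a_1, ..., a_3) in the standard basis. For each basis vector v_i, ℓ(v_i) = <v_i, a> is a linear equation in the a_j's. Collect the n equations into a matrix system V a = ℓ, where row i of V is v_i (expressed in the standard basis). Since V is invertible (lower-triangular with 1s on the diagonal, up to permutation), solve by back-substitution:
  V =
[[1, 1, 0],
 [1, 0, 0],
 [1, 0, 1]]
  V a = (-4, -2, -3)
Solving gives a = (-2, -2, -1).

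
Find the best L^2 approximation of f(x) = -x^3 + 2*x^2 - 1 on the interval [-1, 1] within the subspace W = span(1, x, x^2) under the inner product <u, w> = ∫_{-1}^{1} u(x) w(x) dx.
g(x) = 2*x^2 - 3*x/5 - 1

The best approximation g ∈ W is the orthogonal projection of f onto W. Writing g = a_0 + a_1 x + a_2 x^2, the coefficients solve the normal equations G · a = b where
  G_{ij} = <φ_i, φ_j> and b_i = <f, φ_i>, with φ_0 = 1, φ_1 = x, φ_2 = x^2.
G =
  [2, 0, 2/3]
  [0, 2/3, 0]
  [2/3, 0, 2/5],
b = (-2/3, -2/5, 2/15).
Solving gives a_0 = -1, a_1 = -3/5, a_2 = 2, so
  g(x) = 2*x^2 - 3*x/5 - 1.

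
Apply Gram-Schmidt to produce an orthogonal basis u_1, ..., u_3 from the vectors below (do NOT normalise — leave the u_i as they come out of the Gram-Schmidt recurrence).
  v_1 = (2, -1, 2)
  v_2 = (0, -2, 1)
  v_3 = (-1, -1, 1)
Orthogonal basis:
  u_1 = (2, -1, 2)
  u_2 = (-8/9, -14/9, 1/9)
  u_3 = (-15/29, 10/29, 20/29)

Apply the Gram-Schmidt recurrence
  u_1 = v_1
  u_i = v_i − Σ_{j<i} ((v_i · u_j) / (u_j · u_j)) · u_j.

Step by step this gives:
  u_1 = (2, -1, 2)
  u_2 = (-8/9, -14/9, 1/9)
  u_3 = (-15/29, 10/29, 20/29)

Orthogonality check:
  u_2 · u_1 = 0 (should be 0)
  u_3 · u_1 = 0 (should be 0)
  u_3 · u_2 = 0 (should be 0)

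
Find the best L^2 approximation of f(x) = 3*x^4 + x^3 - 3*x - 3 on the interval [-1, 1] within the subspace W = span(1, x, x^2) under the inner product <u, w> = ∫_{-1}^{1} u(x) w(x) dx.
g(x) = 18*x^2/7 - 12*x/5 - 114/35

The best approximation g ∈ W is the orthogonal projection of f onto W. Writing g = a_0 + a_1 x + a_2 x^2, the coefficients solve the normal equations G · a = b where
  G_{ij} = <φ_i, φ_j> and b_i = <f, φ_i>, with φ_0 = 1, φ_1 = x, φ_2 = x^2.
G =
  [2, 0, 2/3]
  [0, 2/3, 0]
  [2/3, 0, 2/5],
b = (-24/5, -8/5, -8/7).
Solving gives a_0 = -114/35, a_1 = -12/5, a_2 = 18/7, so
  g(x) = 18*x^2/7 - 12*x/5 - 114/35.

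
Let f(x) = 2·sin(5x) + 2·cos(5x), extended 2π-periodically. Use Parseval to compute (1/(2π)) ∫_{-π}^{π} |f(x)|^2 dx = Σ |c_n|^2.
Σ |c_n|^2 = 4

Expand |f|^2 and use orthogonality of {sin(nx), cos(mx)} on [-π, π]:
  ∫_{-π}^{π} sin(nx)^2 dx = π, ∫ cos(mx)^2 dx = π, and cross terms integrate to 0.
So ∫_{-π}^{π} f(x)^2 dx = 2^2 · π + 2^2 · π = (4 + 4)π.
Divide by 2π: (4 + 4)/2 = 4.
By Parseval, this equals Σ |c_n|^2.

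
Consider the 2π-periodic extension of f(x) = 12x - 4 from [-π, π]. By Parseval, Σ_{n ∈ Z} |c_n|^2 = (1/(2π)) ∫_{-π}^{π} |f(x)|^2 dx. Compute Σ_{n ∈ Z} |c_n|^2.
Σ |c_n|^2 = 48π^2 + 16

Expand and integrate term by term over [-π, π]:
  ∫ (12x)^2 dx = 144·(2π^3/3); ∫ 2·12·(-4)·x dx = 0 (odd integrand); ∫ (-4)^2 dx = 16·2π.
So (1/(2π)) ∫_{-π}^{π} (12x - 4)^2 dx = 144π^2/3 + 16 = 48π^2 + 16.
Parseval ⇒ Σ |c_n|^2 = 48π^2 + 16.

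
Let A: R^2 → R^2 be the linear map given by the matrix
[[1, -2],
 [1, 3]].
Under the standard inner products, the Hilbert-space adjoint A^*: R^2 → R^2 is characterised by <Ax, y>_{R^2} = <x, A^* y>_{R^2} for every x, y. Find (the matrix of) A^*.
A^* = A^T =
[[1, 1],
 [-2, 3]]

For real matrices with standard dot products, the defining identity <Ax, y> = <x, A^* y> gives (Ax)^T y = x^T (A^*) y, i.e. x^T A^T y = x^T (A^*) y. Since this holds for all x, y, we must have A^* = A^T. Therefore
A^* =
[[1, 1],
 [-2, 3]].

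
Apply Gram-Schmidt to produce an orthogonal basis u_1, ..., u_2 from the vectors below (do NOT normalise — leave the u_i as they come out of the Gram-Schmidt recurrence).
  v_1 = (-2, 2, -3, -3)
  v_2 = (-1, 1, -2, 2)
Orthogonal basis:
  u_1 = (-2, 2, -3, -3)
  u_2 = (-9/13, 9/13, -20/13, 32/13)

Apply the Gram-Schmidt recurrence
  u_1 = v_1
  u_i = v_i − Σ_{j<i} ((v_i · u_j) / (u_j · u_j)) · u_j.

Step by step this gives:
  u_1 = (-2, 2, -3, -3)
  u_2 = (-9/13, 9/13, -20/13, 32/13)

Orthogonality check:
  u_2 · u_1 = 0 (should be 0)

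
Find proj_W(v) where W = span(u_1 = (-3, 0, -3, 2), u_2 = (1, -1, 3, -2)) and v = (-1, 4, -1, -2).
proj_W(v) = (23/37, 28/37, -33/37, 22/37)

Set up U = [u_1 | ... | u_2] ∈ R^(4×2). The projector onto W = col(U) is P = U (U^T U)^(-1) U^T.
Compute U^T U =
  [22, -16]
  [-16, 15],
and U^T v = (2, -4).
Solve U^T U · c = U^T v for the coefficients: c = (-17/37, -28/37). The projection is proj_W(v) = U c.
Check: (v - proj_W(v)) · u_1 = 0  (should be 0).
Check: (v - proj_W(v)) · u_2 = 0  (should be 0).
Result: proj_W(v) = (23/37, 28/37, -33/37, 22/37).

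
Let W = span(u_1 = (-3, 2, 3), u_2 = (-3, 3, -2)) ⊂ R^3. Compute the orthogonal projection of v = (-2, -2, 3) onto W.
proj_W(v) = (-15/31, -101/403, 1350/403)

Set up U = [u_1 | ... | u_2] ∈ R^(3×2). The projector onto W = col(U) is P = U (U^T U)^(-1) U^T.
Compute U^T U =
  [22, 9]
  [9, 22],
and U^T v = (11, -6).
Solve U^T U · c = U^T v for the coefficients: c = (296/403, -231/403). The projection is proj_W(v) = U c.
Check: (v - proj_W(v)) · u_1 = 0  (should be 0).
Check: (v - proj_W(v)) · u_2 = 0  (should be 0).
Result: proj_W(v) = (-15/31, -101/403, 1350/403).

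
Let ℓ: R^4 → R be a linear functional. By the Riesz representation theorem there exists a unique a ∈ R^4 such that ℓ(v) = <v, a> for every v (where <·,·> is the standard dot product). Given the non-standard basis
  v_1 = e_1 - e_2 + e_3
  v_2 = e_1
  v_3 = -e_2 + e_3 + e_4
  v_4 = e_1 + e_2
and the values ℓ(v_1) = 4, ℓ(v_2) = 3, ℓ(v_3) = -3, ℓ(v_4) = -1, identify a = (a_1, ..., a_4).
a = (3, -4, -3, -4)

Write a = (a_1, ..., a_4) in the standard basis. For each basis vector v_i, ℓ(v_i) = <v_i, a> is a linear equation in the a_j's. Collect the n equations into a matrix system V a = ℓ, where row i of V is v_i (expressed in the standard basis). Since V is invertible (lower-triangular with 1s on the diagonal, up to permutation), solve by back-substitution:
  V =
[[1, -1, 1, 0],
 [1, 0, 0, 0],
 [0, -1, 1, 1],
 [1, 1, 0, 0]]
  V a = (4, 3, -3, -1)
Solving gives a = (3, -4, -3, -4).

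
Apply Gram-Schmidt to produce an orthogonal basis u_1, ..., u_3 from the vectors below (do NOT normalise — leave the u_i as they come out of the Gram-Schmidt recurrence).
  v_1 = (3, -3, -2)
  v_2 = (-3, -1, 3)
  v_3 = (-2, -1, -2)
Orthogonal basis:
  u_1 = (3, -3, -2)
  u_2 = (-15/11, -29/11, 21/11)
  u_3 = (-539/274, -147/274, -294/137)

Apply the Gram-Schmidt recurrence
  u_1 = v_1
  u_i = v_i − Σ_{j<i} ((v_i · u_j) / (u_j · u_j)) · u_j.

Step by step this gives:
  u_1 = (3, -3, -2)
  u_2 = (-15/11, -29/11, 21/11)
  u_3 = (-539/274, -147/274, -294/137)

Orthogonality check:
  u_2 · u_1 = 0 (should be 0)
  u_3 · u_1 = 0 (should be 0)
  u_3 · u_2 = 0 (should be 0)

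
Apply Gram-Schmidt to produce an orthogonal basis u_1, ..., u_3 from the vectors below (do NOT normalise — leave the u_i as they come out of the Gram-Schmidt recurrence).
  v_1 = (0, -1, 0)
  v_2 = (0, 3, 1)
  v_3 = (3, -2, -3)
Orthogonal basis:
  u_1 = (0, -1, 0)
  u_2 = (0, 0, 1)
  u_3 = (3, 0, 0)

Apply the Gram-Schmidt recurrence
  u_1 = v_1
  u_i = v_i − Σ_{j<i} ((v_i · u_j) / (u_j · u_j)) · u_j.

Step by step this gives:
  u_1 = (0, -1, 0)
  u_2 = (0, 0, 1)
  u_3 = (3, 0, 0)

Orthogonality check:
  u_2 · u_1 = 0 (should be 0)
  u_3 · u_1 = 0 (should be 0)
  u_3 · u_2 = 0 (should be 0)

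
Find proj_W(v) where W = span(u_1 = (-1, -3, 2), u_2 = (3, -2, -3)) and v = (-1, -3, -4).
proj_W(v) = (43/23, -699/299, -470/299)

Set up U = [u_1 | ... | u_2] ∈ R^(3×2). The projector onto W = col(U) is P = U (U^T U)^(-1) U^T.
Compute U^T U =
  [14, -3]
  [-3, 22],
and U^T v = (2, 15).
Solve U^T U · c = U^T v for the coefficients: c = (89/299, 216/299). The projection is proj_W(v) = U c.
Check: (v - proj_W(v)) · u_1 = 0  (should be 0).
Check: (v - proj_W(v)) · u_2 = 0  (should be 0).
Result: proj_W(v) = (43/23, -699/299, -470/299).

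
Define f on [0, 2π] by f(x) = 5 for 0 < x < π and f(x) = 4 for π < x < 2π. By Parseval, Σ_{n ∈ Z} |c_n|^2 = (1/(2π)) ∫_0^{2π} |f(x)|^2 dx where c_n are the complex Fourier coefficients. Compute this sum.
Σ |c_n|^2 = 41/2

Parseval equates the L^2 energy of f (normalised by 1/(2π)) with the ℓ^2 sum of its Fourier coefficients: (1/(2π)) ∫_0^{2π} |f|^2 = Σ |c_n|^2.
Compute the left side: (1/(2π)) [∫_0^π 5^2 dx + ∫_π^{2π} 4^2 dx] = (1/(2π)) · (25π + 16π) = (25 + 16)/2 = 41/2.
So Σ_{n ∈ Z} |c_n|^2 = 41/2.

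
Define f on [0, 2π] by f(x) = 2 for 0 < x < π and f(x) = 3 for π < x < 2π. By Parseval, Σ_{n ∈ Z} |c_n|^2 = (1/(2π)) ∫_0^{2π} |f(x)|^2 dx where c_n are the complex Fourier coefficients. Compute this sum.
Σ |c_n|^2 = 13/2

Parseval equates the L^2 energy of f (normalised by 1/(2π)) with the ℓ^2 sum of its Fourier coefficients: (1/(2π)) ∫_0^{2π} |f|^2 = Σ |c_n|^2.
Compute the left side: (1/(2π)) [∫_0^π 2^2 dx + ∫_π^{2π} 3^2 dx] = (1/(2π)) · (4π + 9π) = (4 + 9)/2 = 13/2.
So Σ_{n ∈ Z} |c_n|^2 = 13/2.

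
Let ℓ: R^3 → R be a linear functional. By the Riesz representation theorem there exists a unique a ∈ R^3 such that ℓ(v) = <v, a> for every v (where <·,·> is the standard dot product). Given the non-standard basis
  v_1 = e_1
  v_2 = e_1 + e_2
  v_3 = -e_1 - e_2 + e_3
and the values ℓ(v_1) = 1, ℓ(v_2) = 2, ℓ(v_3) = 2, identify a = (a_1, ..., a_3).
a = (1, 1, 4)

Write a = (a_1, ..., a_3) in the standard basis. For each basis vector v_i, ℓ(v_i) = <v_i, a> is a linear equation in the a_j's. Collect the n equations into a matrix system V a = ℓ, where row i of V is v_i (expressed in the standard basis). Since V is invertible (lower-triangular with 1s on the diagonal, up to permutation), solve by back-substitution:
  V =
[[1, 0, 0],
 [1, 1, 0],
 [-1, -1, 1]]
  V a = (1, 2, 2)
Solving gives a = (1, 1, 4).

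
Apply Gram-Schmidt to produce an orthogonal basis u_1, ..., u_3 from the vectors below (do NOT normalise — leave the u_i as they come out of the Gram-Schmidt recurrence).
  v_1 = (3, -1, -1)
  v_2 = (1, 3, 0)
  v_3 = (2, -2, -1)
Orthogonal basis:
  u_1 = (3, -1, -1)
  u_2 = (1, 3, 0)
  u_3 = (-3/55, 1/55, -2/11)

Apply the Gram-Schmidt recurrence
  u_1 = v_1
  u_i = v_i − Σ_{j<i} ((v_i · u_j) / (u_j · u_j)) · u_j.

Step by step this gives:
  u_1 = (3, -1, -1)
  u_2 = (1, 3, 0)
  u_3 = (-3/55, 1/55, -2/11)

Orthogonality check:
  u_2 · u_1 = 0 (should be 0)
  u_3 · u_1 = 0 (should be 0)
  u_3 · u_2 = 0 (should be 0)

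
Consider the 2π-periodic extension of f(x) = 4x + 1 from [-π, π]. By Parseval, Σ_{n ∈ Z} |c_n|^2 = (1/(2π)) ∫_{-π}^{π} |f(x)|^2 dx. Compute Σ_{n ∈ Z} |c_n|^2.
Σ |c_n|^2 = 16π^2/3 + 1

Expand and integrate term by term over [-π, π]:
  ∫ (4x)^2 dx = 16·(2π^3/3); ∫ 2·4·(1)·x dx = 0 (odd integrand); ∫ 1^2 dx = 1·2π.
So (1/(2π)) ∫_{-π}^{π} (4x + 1)^2 dx = 16π^2/3 + 1 = 16π^2/3 + 1.
Parseval ⇒ Σ |c_n|^2 = 16π^2/3 + 1.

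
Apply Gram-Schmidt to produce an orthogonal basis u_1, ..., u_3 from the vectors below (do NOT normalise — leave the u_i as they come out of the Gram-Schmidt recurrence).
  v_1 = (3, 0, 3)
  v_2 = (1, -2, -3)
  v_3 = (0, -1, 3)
Orthogonal basis:
  u_1 = (3, 0, 3)
  u_2 = (2, -2, -2)
  u_3 = (-5/6, -5/3, 5/6)

Apply the Gram-Schmidt recurrence
  u_1 = v_1
  u_i = v_i − Σ_{j<i} ((v_i · u_j) / (u_j · u_j)) · u_j.

Step by step this gives:
  u_1 = (3, 0, 3)
  u_2 = (2, -2, -2)
  u_3 = (-5/6, -5/3, 5/6)

Orthogonality check:
  u_2 · u_1 = 0 (should be 0)
  u_3 · u_1 = 0 (should be 0)
  u_3 · u_2 = 0 (should be 0)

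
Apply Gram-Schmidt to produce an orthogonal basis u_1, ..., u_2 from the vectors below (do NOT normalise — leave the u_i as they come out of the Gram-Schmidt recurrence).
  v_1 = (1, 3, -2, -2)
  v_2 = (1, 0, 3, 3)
Orthogonal basis:
  u_1 = (1, 3, -2, -2)
  u_2 = (29/18, 11/6, 16/9, 16/9)

Apply the Gram-Schmidt recurrence
  u_1 = v_1
  u_i = v_i − Σ_{j<i} ((v_i · u_j) / (u_j · u_j)) · u_j.

Step by step this gives:
  u_1 = (1, 3, -2, -2)
  u_2 = (29/18, 11/6, 16/9, 16/9)

Orthogonality check:
  u_2 · u_1 = 0 (should be 0)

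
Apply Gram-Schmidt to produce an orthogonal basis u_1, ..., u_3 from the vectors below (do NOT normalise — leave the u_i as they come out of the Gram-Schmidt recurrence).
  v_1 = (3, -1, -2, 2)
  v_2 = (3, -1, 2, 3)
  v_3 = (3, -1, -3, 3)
Orthogonal basis:
  u_1 = (3, -1, -2, 2)
  u_2 = (1, -1/3, 10/3, 5/3)
  u_3 = (-5/9, 5/27, -5/27, 20/27)

Apply the Gram-Schmidt recurrence
  u_1 = v_1
  u_i = v_i − Σ_{j<i} ((v_i · u_j) / (u_j · u_j)) · u_j.

Step by step this gives:
  u_1 = (3, -1, -2, 2)
  u_2 = (1, -1/3, 10/3, 5/3)
  u_3 = (-5/9, 5/27, -5/27, 20/27)

Orthogonality check:
  u_2 · u_1 = 0 (should be 0)
  u_3 · u_1 = 0 (should be 0)
  u_3 · u_2 = 0 (should be 0)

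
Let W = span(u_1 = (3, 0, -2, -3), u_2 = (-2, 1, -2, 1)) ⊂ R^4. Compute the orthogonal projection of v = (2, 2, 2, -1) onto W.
proj_W(v) = (101/65, -43/65, 76/65, -58/65)

Set up U = [u_1 | ... | u_2] ∈ R^(4×2). The projector onto W = col(U) is P = U (U^T U)^(-1) U^T.
Compute U^T U =
  [22, -5]
  [-5, 10],
and U^T v = (5, -7).
Solve U^T U · c = U^T v for the coefficients: c = (1/13, -43/65). The projection is proj_W(v) = U c.
Check: (v - proj_W(v)) · u_1 = 0  (should be 0).
Check: (v - proj_W(v)) · u_2 = 0  (should be 0).
Result: proj_W(v) = (101/65, -43/65, 76/65, -58/65).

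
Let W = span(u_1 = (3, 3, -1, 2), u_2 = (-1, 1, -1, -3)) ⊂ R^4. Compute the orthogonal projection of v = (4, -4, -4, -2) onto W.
proj_W(v) = (-16/251, 76/251, -56/251, -118/251)

Set up U = [u_1 | ... | u_2] ∈ R^(4×2). The projector onto W = col(U) is P = U (U^T U)^(-1) U^T.
Compute U^T U =
  [23, -5]
  [-5, 12],
and U^T v = (0, 2).
Solve U^T U · c = U^T v for the coefficients: c = (10/251, 46/251). The projection is proj_W(v) = U c.
Check: (v - proj_W(v)) · u_1 = 0  (should be 0).
Check: (v - proj_W(v)) · u_2 = 0  (should be 0).
Result: proj_W(v) = (-16/251, 76/251, -56/251, -118/251).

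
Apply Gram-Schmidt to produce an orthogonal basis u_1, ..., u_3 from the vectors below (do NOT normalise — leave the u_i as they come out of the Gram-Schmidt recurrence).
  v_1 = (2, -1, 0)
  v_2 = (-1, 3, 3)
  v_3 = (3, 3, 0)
Orthogonal basis:
  u_1 = (2, -1, 0)
  u_2 = (1, 2, 3)
  u_3 = (81/70, 81/35, -27/14)

Apply the Gram-Schmidt recurrence
  u_1 = v_1
  u_i = v_i − Σ_{j<i} ((v_i · u_j) / (u_j · u_j)) · u_j.

Step by step this gives:
  u_1 = (2, -1, 0)
  u_2 = (1, 2, 3)
  u_3 = (81/70, 81/35, -27/14)

Orthogonality check:
  u_2 · u_1 = 0 (should be 0)
  u_3 · u_1 = 0 (should be 0)
  u_3 · u_2 = 0 (should be 0)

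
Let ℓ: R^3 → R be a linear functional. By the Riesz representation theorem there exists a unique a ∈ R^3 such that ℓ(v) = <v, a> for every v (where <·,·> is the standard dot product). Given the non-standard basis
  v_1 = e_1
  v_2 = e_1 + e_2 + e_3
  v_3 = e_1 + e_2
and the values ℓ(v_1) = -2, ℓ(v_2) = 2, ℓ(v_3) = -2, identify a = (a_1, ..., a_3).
a = (-2, 0, 4)

Write a = (a_1, ..., a_3) in the standard basis. For each basis vector v_i, ℓ(v_i) = <v_i, a> is a linear equation in the a_j's. Collect the n equations into a matrix system V a = ℓ, where row i of V is v_i (expressed in the standard basis). Since V is invertible (lower-triangular with 1s on the diagonal, up to permutation), solve by back-substitution:
  V =
[[1, 0, 0],
 [1, 1, 1],
 [1, 1, 0]]
  V a = (-2, 2, -2)
Solving gives a = (-2, 0, 4).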